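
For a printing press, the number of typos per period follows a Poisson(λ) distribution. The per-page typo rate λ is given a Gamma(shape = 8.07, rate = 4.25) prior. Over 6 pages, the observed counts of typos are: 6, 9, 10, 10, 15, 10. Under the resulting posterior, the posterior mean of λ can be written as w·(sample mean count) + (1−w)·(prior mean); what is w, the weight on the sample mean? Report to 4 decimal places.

0.5854

With a Gamma(shape α, rate β) prior, the Poisson likelihood is conjugate: the posterior is Gamma(α + ΣXᵢ, β + n).
Posterior mean = (α₀+S)/(β₀+n) = [n/(β₀+n)]·(S/n) + [β₀/(β₀+n)]·(α₀/β₀), so only n and β₀ enter the weight.
Weight on data w = n/(β₀+n) = 6/(4.25+6) = 6/10.25 = 0.5854.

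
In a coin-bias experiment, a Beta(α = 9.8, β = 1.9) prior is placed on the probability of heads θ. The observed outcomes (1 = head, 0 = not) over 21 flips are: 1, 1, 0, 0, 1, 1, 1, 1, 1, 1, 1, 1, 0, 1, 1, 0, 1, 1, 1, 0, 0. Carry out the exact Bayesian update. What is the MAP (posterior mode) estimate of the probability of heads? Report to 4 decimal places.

The Beta prior is conjugate to a Binomial/Bernoulli likelihood; the update adds successes to α and failures to β.
Posterior: Beta(α+k, β+n−k) = Beta(9.8+15, 1.9+6) = Beta(24.8, 7.9).
Mode of Beta(a,b) for a,b>1 is (a−1)/(a+b−2) = 23.8/30.7 = 0.7752.

0.7752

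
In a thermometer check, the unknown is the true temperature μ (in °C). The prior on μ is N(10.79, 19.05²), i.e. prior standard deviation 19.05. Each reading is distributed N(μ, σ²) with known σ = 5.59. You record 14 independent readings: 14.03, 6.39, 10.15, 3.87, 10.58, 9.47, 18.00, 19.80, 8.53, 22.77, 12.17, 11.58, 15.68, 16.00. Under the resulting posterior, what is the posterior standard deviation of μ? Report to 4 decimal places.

For Normal data with known variance σ², a Normal(μ₀, σ₀²) prior on μ is conjugate. Posterior precision = 1/σ₀² + n/σ²; posterior mean is the precision-weighted average of μ₀ and x̄.
σ₀² = 19.05² = 362.9025, σ² = 5.59² = 31.2481; σ² + n·σ₀² = 31.2481 + 14·362.9025 = 5111.8831.
Posterior precision = 1/σ₀² + n/σ² = 1/362.9025 + 14/31.2481 = (σ² + n·σ₀²)/(σ₀²σ²) = 5111.8831/(362.9025·31.2481); posterior variance σₙ² = σ₀²σ²/(σ² + n·σ₀²) = 362.9025·31.2481/5111.8831 = 2.218363.
Posterior SD = √σₙ² = √(362.9025·31.2481/5111.8831) = 1.4894.

1.4894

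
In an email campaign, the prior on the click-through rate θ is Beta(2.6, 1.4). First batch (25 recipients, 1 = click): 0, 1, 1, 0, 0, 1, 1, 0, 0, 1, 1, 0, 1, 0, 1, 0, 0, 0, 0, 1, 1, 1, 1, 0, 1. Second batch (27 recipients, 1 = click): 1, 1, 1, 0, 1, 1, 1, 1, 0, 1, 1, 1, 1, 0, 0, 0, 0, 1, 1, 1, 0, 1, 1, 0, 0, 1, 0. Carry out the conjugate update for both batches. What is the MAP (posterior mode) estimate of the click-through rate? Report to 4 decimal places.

0.5852

The Beta prior is conjugate to a Binomial/Bernoulli likelihood; the update adds successes to α and failures to β.
After batch 1: Beta(2.6+13, 1.4+12) = Beta(15.6, 13.4).
After batch 2: Beta(15.6+17, 13.4+10) = Beta(32.6, 23.4).
Mode of Beta(a,b) for a,b>1 is (a−1)/(a+b−2) = 31.6/54.0 = 0.5852.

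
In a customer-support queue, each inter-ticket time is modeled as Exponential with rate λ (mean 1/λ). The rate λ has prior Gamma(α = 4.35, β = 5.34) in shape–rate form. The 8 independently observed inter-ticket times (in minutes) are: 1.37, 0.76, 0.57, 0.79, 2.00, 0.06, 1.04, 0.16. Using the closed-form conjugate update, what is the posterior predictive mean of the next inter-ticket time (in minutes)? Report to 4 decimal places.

1.0652

With a Gamma(shape α, rate β) prior on the exponential rate λ, the posterior after n observations with total T = Σxᵢ is Gamma(α+n, β+T).
Sum of observations T = 6.75 minutes; n = 8.
Posterior: Gamma(4.35+8, 5.34+6.75) = Gamma(12.35, 12.09).
The predictive distribution for the next observation is Lomax; its mean is β/(α−1) = 12.09/11.35 = 1.0652.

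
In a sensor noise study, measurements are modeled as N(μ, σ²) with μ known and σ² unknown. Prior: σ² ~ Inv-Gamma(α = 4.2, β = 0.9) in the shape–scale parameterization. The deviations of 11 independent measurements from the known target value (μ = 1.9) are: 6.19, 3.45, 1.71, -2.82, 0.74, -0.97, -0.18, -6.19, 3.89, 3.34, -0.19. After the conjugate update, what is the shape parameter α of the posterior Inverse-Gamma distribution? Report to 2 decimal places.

With known mean μ and an Inverse-Gamma(α, β) prior on σ², the Normal likelihood is conjugate: posterior is Inv-Gamma(α + n/2, β + Σ(xᵢ−μ)²/2).
Σ(xᵢ−μ)² = (6.19)² + (3.45)² + (1.71)² + (-2.82)² + (0.74)² + (-0.97)² + (-0.18)² + (-6.19)² + (3.89)² + (3.34)² + (-0.19)² = 127.2559.
Posterior: Inv-Gamma(4.2 + 11/2, 0.9 + 127.2559/2) = Inv-Gamma(9.70, 64.52795).
Posterior α = 9.70.

9.70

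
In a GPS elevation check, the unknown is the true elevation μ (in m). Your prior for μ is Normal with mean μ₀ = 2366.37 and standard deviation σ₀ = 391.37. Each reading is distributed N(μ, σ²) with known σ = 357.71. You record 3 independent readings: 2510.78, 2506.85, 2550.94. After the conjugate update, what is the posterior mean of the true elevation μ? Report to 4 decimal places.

2488.7723

For Normal data with known variance σ², a Normal(μ₀, σ₀²) prior on μ is conjugate. Posterior precision = 1/σ₀² + n/σ²; posterior mean is the precision-weighted average of μ₀ and x̄.
Σxᵢ = 2510.78 + 2506.85 + 2550.94 = 7568.57, so n·x̄ = 7568.57.
σ₀² = 391.37² = 153170.4769, σ² = 357.71² = 127956.4441; σ² + n·σ₀² = 127956.4441 + 3·153170.4769 = 587467.8748.
Posterior mean = (μ₀/σ₀² + n·x̄/σ²)/(1/σ₀² + n/σ²) = (σ²·μ₀ + σ₀²·n·x̄)/(σ² + n·σ₀²) = (127956.4441·2366.37 + 153170.4769·7568.57)/587467.8748 = 1462073766.97595/587467.8748 = 2488.7723.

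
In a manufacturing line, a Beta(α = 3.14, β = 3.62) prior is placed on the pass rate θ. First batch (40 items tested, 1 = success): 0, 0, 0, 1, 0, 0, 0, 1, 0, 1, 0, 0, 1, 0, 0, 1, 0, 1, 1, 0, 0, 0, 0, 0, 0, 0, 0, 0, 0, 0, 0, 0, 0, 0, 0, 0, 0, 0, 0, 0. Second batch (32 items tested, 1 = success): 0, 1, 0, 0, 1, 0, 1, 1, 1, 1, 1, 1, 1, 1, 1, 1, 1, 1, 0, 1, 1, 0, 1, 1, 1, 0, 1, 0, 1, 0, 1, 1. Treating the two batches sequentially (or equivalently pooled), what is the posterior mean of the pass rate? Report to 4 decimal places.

The Beta prior is conjugate to a Binomial/Bernoulli likelihood; the update adds successes to α and failures to β.
After batch 1: Beta(3.14+7, 3.62+33) = Beta(10.14, 36.62).
After batch 2: Beta(10.14+23, 36.62+9) = Beta(33.14, 45.62).
Posterior mean = α/(α+β) = 33.14/78.76 = 0.4208.

0.4208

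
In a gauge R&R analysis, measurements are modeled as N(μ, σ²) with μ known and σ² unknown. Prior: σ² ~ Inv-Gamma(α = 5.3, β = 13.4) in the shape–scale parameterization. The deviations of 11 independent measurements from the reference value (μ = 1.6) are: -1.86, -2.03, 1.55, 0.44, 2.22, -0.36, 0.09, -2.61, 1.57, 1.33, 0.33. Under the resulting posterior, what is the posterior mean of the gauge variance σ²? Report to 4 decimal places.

2.7142

With known mean μ and an Inverse-Gamma(α, β) prior on σ², the Normal likelihood is conjugate: posterior is Inv-Gamma(α + n/2, β + Σ(xᵢ−μ)²/2).
Σ(xᵢ−μ)² = (-1.86)² + (-2.03)² + (1.55)² + (0.44)² + (2.22)² + (-0.36)² + (0.09)² + (-2.61)² + (1.57)² + (1.33)² + (0.33)² = 26.3975.
Posterior: Inv-Gamma(5.3 + 11/2, 13.4 + 26.3975/2) = Inv-Gamma(10.80, 26.59875).
E[σ²|data] = β/(α−1) = 26.59875/9.80 = 2.7142.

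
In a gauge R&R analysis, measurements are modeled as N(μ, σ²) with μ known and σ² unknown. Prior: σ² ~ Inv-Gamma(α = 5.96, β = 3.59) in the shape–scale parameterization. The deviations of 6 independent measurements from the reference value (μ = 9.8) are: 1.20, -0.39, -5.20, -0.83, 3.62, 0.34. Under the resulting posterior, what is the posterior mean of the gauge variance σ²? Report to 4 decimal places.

3.1232

With known mean μ and an Inverse-Gamma(α, β) prior on σ², the Normal likelihood is conjugate: posterior is Inv-Gamma(α + n/2, β + Σ(xᵢ−μ)²/2).
Σ(xᵢ−μ)² = (1.20)² + (-0.39)² + (-5.20)² + (-0.83)² + (3.62)² + (0.34)² = 42.5410.
Posterior: Inv-Gamma(5.96 + 6/2, 3.59 + 42.5410/2) = Inv-Gamma(8.96, 24.86050).
E[σ²|data] = β/(α−1) = 24.86050/7.96 = 3.1232.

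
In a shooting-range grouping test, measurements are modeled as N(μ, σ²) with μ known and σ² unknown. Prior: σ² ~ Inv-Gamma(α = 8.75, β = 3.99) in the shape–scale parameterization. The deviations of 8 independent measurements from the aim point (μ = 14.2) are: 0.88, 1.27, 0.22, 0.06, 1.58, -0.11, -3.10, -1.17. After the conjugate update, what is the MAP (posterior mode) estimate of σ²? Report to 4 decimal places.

0.8693

With known mean μ and an Inverse-Gamma(α, β) prior on σ², the Normal likelihood is conjugate: posterior is Inv-Gamma(α + n/2, β + Σ(xᵢ−μ)²/2).
Σ(xᵢ−μ)² = (0.88)² + (1.27)² + (0.22)² + (0.06)² + (1.58)² + (-0.11)² + (-3.10)² + (-1.17)² = 15.9267.
Posterior: Inv-Gamma(8.75 + 8/2, 3.99 + 15.9267/2) = Inv-Gamma(12.75, 11.95335).
Mode = β/(α+1) = 11.95335/13.75 = 0.8693.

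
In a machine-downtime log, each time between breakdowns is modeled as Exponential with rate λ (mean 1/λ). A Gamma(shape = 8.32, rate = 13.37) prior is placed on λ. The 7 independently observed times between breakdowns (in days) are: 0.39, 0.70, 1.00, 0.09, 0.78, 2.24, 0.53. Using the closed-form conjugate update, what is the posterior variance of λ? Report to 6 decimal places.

With a Gamma(shape α, rate β) prior on the exponential rate λ, the posterior after n observations with total T = Σxᵢ is Gamma(α+n, β+T).
Sum of observations T = 5.73 days; n = 7.
Posterior: Gamma(8.32+7, 13.37+5.73) = Gamma(15.32, 19.10).
Var = α/β² = 0.041994.

0.041994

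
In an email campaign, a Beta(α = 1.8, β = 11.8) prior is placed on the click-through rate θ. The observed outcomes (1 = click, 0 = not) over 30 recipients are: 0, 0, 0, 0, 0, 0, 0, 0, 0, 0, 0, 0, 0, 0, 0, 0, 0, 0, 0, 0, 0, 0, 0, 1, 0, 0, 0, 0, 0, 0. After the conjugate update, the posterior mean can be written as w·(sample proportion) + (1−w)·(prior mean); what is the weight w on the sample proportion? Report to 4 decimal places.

0.6881

The Beta prior is conjugate to a Binomial/Bernoulli likelihood; the update adds successes to α and failures to β.
Posterior mean = (α₀+k)/(α₀+β₀+n) = [n/(α₀+β₀+n)]·(k/n) + [(α₀+β₀)/(α₀+β₀+n)]·α₀/(α₀+β₀), so only n and the prior enter the weight.
The weight on the data is w = n/(α₀+β₀+n) = 30/(1.8+11.8+30) = 30/43.6 = 0.6881.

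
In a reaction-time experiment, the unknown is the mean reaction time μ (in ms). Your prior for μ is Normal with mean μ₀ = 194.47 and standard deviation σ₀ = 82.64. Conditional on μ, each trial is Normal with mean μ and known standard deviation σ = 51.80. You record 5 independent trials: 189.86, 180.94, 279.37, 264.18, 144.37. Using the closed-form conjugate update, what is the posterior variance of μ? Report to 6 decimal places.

For Normal data with known variance σ², a Normal(μ₀, σ₀²) prior on μ is conjugate. Posterior precision = 1/σ₀² + n/σ²; posterior mean is the precision-weighted average of μ₀ and x̄.
σ₀² = 82.64² = 6829.3696, σ² = 51.80² = 2683.24; σ² + n·σ₀² = 2683.24 + 5·6829.3696 = 36830.088.
Posterior precision = 1/σ₀² + n/σ² = 1/6829.3696 + 5/2683.24 = (σ² + n·σ₀²)/(σ₀²σ²) = 36830.088/(6829.3696·2683.24); posterior variance σₙ² = σ₀²σ²/(σ² + n·σ₀²) = 6829.3696·2683.24/36830.088 = 497.550744.

497.550744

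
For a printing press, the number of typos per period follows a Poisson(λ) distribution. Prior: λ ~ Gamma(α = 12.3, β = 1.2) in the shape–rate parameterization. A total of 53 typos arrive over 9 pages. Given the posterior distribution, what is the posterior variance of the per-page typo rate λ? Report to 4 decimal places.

0.6276

With a Gamma(shape α, rate β) prior, the Poisson likelihood is conjugate: the posterior is Gamma(α + ΣXᵢ, β + n).
Posterior: Gamma(α+S, β+n) = Gamma(12.3+53, 1.2+9) = Gamma(65.3, 10.2).
Var = α/β² = 65.3/10.2² = 0.6276.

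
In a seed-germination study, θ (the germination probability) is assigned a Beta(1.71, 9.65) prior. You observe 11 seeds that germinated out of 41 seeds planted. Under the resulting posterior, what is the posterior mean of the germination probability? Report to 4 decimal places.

The Beta prior is conjugate to a Binomial/Bernoulli likelihood; the update adds successes to α and failures to β.
Posterior: Beta(α+k, β+n−k) = Beta(1.71+11, 9.65+30) = Beta(12.71, 39.65).
Posterior mean = α/(α+β) = 12.71/52.36 = 0.2427.

0.2427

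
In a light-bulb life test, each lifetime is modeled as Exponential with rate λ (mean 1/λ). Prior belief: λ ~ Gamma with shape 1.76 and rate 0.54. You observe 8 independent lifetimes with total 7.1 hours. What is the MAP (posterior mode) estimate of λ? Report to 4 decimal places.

With a Gamma(shape α, rate β) prior on the exponential rate λ, the posterior after n observations with total T = Σxᵢ is Gamma(α+n, β+T).
Posterior: Gamma(1.76+8, 0.54+7.1) = Gamma(9.76, 7.64).
Mode = (α−1)/β = 1.1466.

1.1466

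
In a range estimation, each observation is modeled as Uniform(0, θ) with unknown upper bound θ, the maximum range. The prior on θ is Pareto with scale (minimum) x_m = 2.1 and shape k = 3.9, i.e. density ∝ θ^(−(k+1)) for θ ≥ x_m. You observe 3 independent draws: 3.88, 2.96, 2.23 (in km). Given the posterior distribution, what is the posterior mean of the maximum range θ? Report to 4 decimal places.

A Pareto(scale x_m, shape k) prior on the upper bound θ of Uniform(0, θ) is conjugate: posterior is Pareto(max(x_m, max xᵢ), k + n).
Sample maximum = 3.88; prior scale x_m = 2.1 → posterior scale = max = 3.88.
Posterior shape = 3.9 + 3 = 6.9.
E[θ|data] = k·x_m/(k−1) = 6.9·3.88/5.9 = 4.5376.

4.5376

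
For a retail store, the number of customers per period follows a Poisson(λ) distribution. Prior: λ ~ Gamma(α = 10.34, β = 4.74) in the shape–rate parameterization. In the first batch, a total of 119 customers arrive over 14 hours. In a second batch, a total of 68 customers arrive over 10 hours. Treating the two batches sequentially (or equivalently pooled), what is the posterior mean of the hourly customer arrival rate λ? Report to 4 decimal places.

With a Gamma(shape α, rate β) prior, the Poisson likelihood is conjugate: the posterior is Gamma(α + ΣXᵢ, β + n).
After batch 1: Gamma(α+S, β+n) = Gamma(10.34+119, 4.74+14) = Gamma(129.34, 18.74).
After batch 2: Gamma(α+S, β+n) = Gamma(129.34+68, 18.74+10) = Gamma(197.34, 28.74).
Posterior mean = α/β = 197.34/28.74 = 6.8664.

6.8664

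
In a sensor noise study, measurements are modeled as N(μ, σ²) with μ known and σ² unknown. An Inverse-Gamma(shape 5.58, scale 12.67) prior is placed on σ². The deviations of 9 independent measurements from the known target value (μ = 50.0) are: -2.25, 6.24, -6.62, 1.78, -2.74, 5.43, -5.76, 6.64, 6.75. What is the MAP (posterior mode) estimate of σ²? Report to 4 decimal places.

With known mean μ and an Inverse-Gamma(α, β) prior on σ², the Normal likelihood is conjugate: posterior is Inv-Gamma(α + n/2, β + Σ(xᵢ−μ)²/2).
Σ(xᵢ−μ)² = (-2.25)² + (6.24)² + (-6.62)² + (1.78)² + (-2.74)² + (5.43)² + (-5.76)² + (6.64)² + (6.75)² = 250.8151.
Posterior: Inv-Gamma(5.58 + 9/2, 12.67 + 250.8151/2) = Inv-Gamma(10.08, 138.07755).
Mode = β/(α+1) = 138.07755/11.08 = 12.4619.

12.4619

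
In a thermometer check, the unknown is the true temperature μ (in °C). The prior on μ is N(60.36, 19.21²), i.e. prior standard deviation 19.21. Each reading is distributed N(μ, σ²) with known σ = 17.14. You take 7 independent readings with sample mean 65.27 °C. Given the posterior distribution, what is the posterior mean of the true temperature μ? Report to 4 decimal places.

For Normal data with known variance σ², a Normal(μ₀, σ₀²) prior on μ is conjugate. Posterior precision = 1/σ₀² + n/σ²; posterior mean is the precision-weighted average of μ₀ and x̄.
n·x̄ = 7·65.27 = 456.89.
σ₀² = 19.21² = 369.0241, σ² = 17.14² = 293.7796; σ² + n·σ₀² = 293.7796 + 7·369.0241 = 2876.9483.
Posterior mean = (μ₀/σ₀² + n·x̄/σ²)/(1/σ₀² + n/σ²) = (σ²·μ₀ + σ₀²·n·x̄)/(σ² + n·σ₀²) = (293.7796·60.36 + 369.0241·456.89)/2876.9483 = 186335.957705/2876.9483 = 64.7686.

64.7686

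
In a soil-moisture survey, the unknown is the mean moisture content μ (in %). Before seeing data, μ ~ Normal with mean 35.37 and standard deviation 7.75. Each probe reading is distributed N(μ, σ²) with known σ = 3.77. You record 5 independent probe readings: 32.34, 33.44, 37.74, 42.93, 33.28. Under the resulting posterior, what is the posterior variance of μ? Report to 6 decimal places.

For Normal data with known variance σ², a Normal(μ₀, σ₀²) prior on μ is conjugate. Posterior precision = 1/σ₀² + n/σ²; posterior mean is the precision-weighted average of μ₀ and x̄.
σ₀² = 7.75² = 60.0625, σ² = 3.77² = 14.2129; σ² + n·σ₀² = 14.2129 + 5·60.0625 = 314.5254.
Posterior precision = 1/σ₀² + n/σ² = 1/60.0625 + 5/14.2129 = (σ² + n·σ₀²)/(σ₀²σ²) = 314.5254/(60.0625·14.2129); posterior variance σₙ² = σ₀²σ²/(σ² + n·σ₀²) = 60.0625·14.2129/314.5254 = 2.714128.

2.714128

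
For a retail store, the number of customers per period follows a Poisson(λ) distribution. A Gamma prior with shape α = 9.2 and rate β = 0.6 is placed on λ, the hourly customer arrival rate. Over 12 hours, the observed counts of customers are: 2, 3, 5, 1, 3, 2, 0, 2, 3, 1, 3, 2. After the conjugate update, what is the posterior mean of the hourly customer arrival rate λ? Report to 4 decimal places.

2.8730

With a Gamma(shape α, rate β) prior, the Poisson likelihood is conjugate: the posterior is Gamma(α + ΣXᵢ, β + n).
Sum of counts S = 27 over n = 12 hours.
Posterior: Gamma(α+S, β+n) = Gamma(9.2+27, 0.6+12) = Gamma(36.2, 12.6).
Posterior mean = α/β = 36.2/12.6 = 2.8730.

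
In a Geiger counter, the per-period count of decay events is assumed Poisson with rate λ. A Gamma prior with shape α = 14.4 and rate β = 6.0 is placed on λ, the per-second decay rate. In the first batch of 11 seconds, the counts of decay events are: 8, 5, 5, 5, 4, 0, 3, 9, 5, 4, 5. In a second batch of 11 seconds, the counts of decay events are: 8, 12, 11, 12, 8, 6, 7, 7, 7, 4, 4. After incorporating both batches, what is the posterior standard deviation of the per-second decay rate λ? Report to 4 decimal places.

0.4423

With a Gamma(shape α, rate β) prior, the Poisson likelihood is conjugate: the posterior is Gamma(α + ΣXᵢ, β + n).
Batch 1: sum of counts S = 53 over n = 11 seconds.
After batch 1: Gamma(α+S, β+n) = Gamma(14.4+53, 6.0+11) = Gamma(67.4, 17.0).
Batch 2: sum of counts S = 86 over n = 11 seconds.
After batch 2: Gamma(α+S, β+n) = Gamma(67.4+86, 17.0+11) = Gamma(153.4, 28.0).
SD = √α/β = √153.4/28.0 = 0.4423.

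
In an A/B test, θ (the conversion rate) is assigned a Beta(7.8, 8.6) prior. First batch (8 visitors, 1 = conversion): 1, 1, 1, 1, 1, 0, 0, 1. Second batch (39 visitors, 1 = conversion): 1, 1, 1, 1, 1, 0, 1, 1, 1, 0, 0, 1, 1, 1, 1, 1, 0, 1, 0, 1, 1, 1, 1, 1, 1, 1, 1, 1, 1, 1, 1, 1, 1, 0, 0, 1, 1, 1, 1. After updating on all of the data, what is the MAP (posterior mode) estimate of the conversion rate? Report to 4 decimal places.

The Beta prior is conjugate to a Binomial/Bernoulli likelihood; the update adds successes to α and failures to β.
After batch 1: Beta(7.8+6, 8.6+2) = Beta(13.8, 10.6).
After batch 2: Beta(13.8+32, 10.6+7) = Beta(45.8, 17.6).
Mode of Beta(a,b) for a,b>1 is (a−1)/(a+b−2) = 44.8/61.4 = 0.7296.

0.7296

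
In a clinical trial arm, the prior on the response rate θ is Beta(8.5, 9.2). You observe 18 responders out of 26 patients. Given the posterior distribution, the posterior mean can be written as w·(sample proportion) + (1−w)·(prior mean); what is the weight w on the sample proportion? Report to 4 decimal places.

0.5950

The Beta prior is conjugate to a Binomial/Bernoulli likelihood; the update adds successes to α and failures to β.
Posterior mean = (α₀+k)/(α₀+β₀+n) = [n/(α₀+β₀+n)]·(k/n) + [(α₀+β₀)/(α₀+β₀+n)]·α₀/(α₀+β₀), so only n and the prior enter the weight.
The weight on the data is w = n/(α₀+β₀+n) = 26/(8.5+9.2+26) = 26/43.7 = 0.5950.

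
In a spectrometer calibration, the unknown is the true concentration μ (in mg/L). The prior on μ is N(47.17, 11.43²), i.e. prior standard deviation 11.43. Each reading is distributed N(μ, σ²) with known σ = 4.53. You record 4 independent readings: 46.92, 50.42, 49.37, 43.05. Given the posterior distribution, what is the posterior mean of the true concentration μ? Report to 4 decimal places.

47.4298

For Normal data with known variance σ², a Normal(μ₀, σ₀²) prior on μ is conjugate. Posterior precision = 1/σ₀² + n/σ²; posterior mean is the precision-weighted average of μ₀ and x̄.
Σxᵢ = 46.92 + 50.42 + 49.37 + 43.05 = 189.76, so n·x̄ = 189.76.
σ₀² = 11.43² = 130.6449, σ² = 4.53² = 20.5209; σ² + n·σ₀² = 20.5209 + 4·130.6449 = 543.1005.
Posterior mean = (μ₀/σ₀² + n·x̄/σ²)/(1/σ₀² + n/σ²) = (σ²·μ₀ + σ₀²·n·x̄)/(σ² + n·σ₀²) = (20.5209·47.17 + 130.6449·189.76)/543.1005 = 25759.147077/543.1005 = 47.4298.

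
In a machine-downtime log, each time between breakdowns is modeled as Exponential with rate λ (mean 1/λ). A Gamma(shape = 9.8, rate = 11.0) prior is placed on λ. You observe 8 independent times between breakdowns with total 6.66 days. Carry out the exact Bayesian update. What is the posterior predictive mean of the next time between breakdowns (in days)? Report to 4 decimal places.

With a Gamma(shape α, rate β) prior on the exponential rate λ, the posterior after n observations with total T = Σxᵢ is Gamma(α+n, β+T).
Posterior: Gamma(9.8+8, 11.0+6.66) = Gamma(17.8, 17.66).
The predictive distribution for the next observation is Lomax; its mean is β/(α−1) = 17.66/16.8 = 1.0512.

1.0512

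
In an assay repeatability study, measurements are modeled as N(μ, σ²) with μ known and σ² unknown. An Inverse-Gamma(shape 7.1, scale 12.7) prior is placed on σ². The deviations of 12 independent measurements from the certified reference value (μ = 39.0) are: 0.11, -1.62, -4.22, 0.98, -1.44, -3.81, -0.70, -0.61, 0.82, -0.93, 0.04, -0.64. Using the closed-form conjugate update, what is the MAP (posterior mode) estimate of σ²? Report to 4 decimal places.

2.3477

With known mean μ and an Inverse-Gamma(α, β) prior on σ², the Normal likelihood is conjugate: posterior is Inv-Gamma(α + n/2, β + Σ(xᵢ−μ)²/2).
Σ(xᵢ−μ)² = (0.11)² + (-1.62)² + (-4.22)² + (0.98)² + (-1.44)² + (-3.81)² + (-0.70)² + (-0.61)² + (0.82)² + (-0.93)² + (0.04)² + (-0.64)² = 40.8056.
Posterior: Inv-Gamma(7.1 + 12/2, 12.7 + 40.8056/2) = Inv-Gamma(13.10, 33.10280).
Mode = β/(α+1) = 33.10280/14.10 = 2.3477.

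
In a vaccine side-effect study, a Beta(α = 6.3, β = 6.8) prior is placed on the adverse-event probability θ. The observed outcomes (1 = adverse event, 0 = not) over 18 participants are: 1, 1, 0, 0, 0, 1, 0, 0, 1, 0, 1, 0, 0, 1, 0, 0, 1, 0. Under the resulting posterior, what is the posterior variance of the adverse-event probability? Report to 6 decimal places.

0.007625

The Beta prior is conjugate to a Binomial/Bernoulli likelihood; the update adds successes to α and failures to β.
Posterior: Beta(α+k, β+n−k) = Beta(6.3+7, 6.8+11) = Beta(13.3, 17.8).
Var = αβ/((α+β)²(α+β+1)) = 13.3·17.8/(31.1²·32.1) = 0.007625.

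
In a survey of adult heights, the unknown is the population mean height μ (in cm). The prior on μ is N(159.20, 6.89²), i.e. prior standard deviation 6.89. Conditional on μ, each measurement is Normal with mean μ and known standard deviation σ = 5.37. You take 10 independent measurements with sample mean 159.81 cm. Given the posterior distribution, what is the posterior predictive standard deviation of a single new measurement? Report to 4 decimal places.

For Normal data with known variance σ², a Normal(μ₀, σ₀²) prior on μ is conjugate. Posterior precision = 1/σ₀² + n/σ²; posterior mean is the precision-weighted average of μ₀ and x̄.
σ₀² = 6.89² = 47.4721, σ² = 5.37² = 28.8369; σ² + n·σ₀² = 28.8369 + 10·47.4721 = 503.5579.
Posterior precision = 1/σ₀² + n/σ² = 1/47.4721 + 10/28.8369 = (σ² + n·σ₀²)/(σ₀²σ²) = 503.5579/(47.4721·28.8369); posterior variance σₙ² = σ₀²σ²/(σ² + n·σ₀²) = 47.4721·28.8369/503.5579 = 2.718552.
Predictive variance for one new observation = σₙ² + σ² = 47.4721·28.8369/503.5579 + 28.8369 = σ²·(σ₀² + 503.5579)/503.5579 = 28.8369·551.03/503.5579 = 31.555452; SD = √(28.8369·551.03/503.5579) = 5.6174.

5.6174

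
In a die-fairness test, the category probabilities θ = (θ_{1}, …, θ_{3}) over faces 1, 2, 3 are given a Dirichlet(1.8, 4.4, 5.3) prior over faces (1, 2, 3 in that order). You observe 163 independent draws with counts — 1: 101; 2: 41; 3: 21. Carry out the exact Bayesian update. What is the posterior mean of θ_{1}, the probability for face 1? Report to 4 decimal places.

0.5891

The Dirichlet prior is conjugate to the Multinomial likelihood: each posterior αⱼ = prior αⱼ + observed count nⱼ.
Posterior concentration: (102.8, 45.4, 26.3), total = 174.5.
E[θ_{1}|data] = α_{1}/Σα = 102.8/174.5 = 0.5891.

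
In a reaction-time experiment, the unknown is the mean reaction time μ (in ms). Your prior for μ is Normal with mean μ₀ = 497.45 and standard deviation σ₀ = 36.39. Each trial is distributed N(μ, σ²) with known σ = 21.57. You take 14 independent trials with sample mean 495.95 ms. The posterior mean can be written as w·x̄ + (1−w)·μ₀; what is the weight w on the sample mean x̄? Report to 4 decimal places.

For Normal data with known variance σ², a Normal(μ₀, σ₀²) prior on μ is conjugate. Posterior precision = 1/σ₀² + n/σ²; posterior mean is the precision-weighted average of μ₀ and x̄.
σ₀² = 36.39² = 1324.2321, σ² = 21.57² = 465.2649. Prior precision 1/σ₀² = 1/1324.2321; data precision n/σ² = 14/465.2649.
w = (n/σ²)/(1/σ₀² + n/σ²) = n·σ₀²/(σ² + n·σ₀²) = 14·1324.2321/(465.2649 + 14·1324.2321) = 18539.2494/19004.5143 = 0.9755.

0.9755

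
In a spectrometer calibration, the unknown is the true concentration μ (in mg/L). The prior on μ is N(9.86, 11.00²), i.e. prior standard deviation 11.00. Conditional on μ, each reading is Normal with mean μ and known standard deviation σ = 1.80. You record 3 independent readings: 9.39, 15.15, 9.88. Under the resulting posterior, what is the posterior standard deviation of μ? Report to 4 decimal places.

For Normal data with known variance σ², a Normal(μ₀, σ₀²) prior on μ is conjugate. Posterior precision = 1/σ₀² + n/σ²; posterior mean is the precision-weighted average of μ₀ and x̄.
σ₀² = 11.00² = 121, σ² = 1.80² = 3.24; σ² + n·σ₀² = 3.24 + 3·121 = 366.24.
Posterior precision = 1/σ₀² + n/σ² = 1/121 + 3/3.24 = (σ² + n·σ₀²)/(σ₀²σ²) = 366.24/(121·3.24); posterior variance σₙ² = σ₀²σ²/(σ² + n·σ₀²) = 121·3.24/366.24 = 1.070446.
Posterior SD = √σₙ² = √(121·3.24/366.24) = 1.0346.

1.0346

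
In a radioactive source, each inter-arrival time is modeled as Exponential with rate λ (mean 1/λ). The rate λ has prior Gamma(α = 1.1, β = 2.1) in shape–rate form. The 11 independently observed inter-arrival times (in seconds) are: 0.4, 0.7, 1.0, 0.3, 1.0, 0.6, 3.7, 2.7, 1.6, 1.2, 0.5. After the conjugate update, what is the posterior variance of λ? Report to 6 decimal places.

0.048470

With a Gamma(shape α, rate β) prior on the exponential rate λ, the posterior after n observations with total T = Σxᵢ is Gamma(α+n, β+T).
Sum of observations T = 13.7 seconds; n = 11.
Posterior: Gamma(1.1+11, 2.1+13.7) = Gamma(12.1, 15.8).
Var = α/β² = 0.048470.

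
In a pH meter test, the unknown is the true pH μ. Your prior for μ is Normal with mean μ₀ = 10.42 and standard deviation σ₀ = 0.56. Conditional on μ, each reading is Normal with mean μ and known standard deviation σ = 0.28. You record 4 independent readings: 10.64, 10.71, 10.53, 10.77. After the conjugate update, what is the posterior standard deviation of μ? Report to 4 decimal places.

For Normal data with known variance σ², a Normal(μ₀, σ₀²) prior on μ is conjugate. Posterior precision = 1/σ₀² + n/σ²; posterior mean is the precision-weighted average of μ₀ and x̄.
σ₀² = 0.56² = 0.3136, σ² = 0.28² = 0.0784; σ² + n·σ₀² = 0.0784 + 4·0.3136 = 1.3328.
Posterior precision = 1/σ₀² + n/σ² = 1/0.3136 + 4/0.0784 = (σ² + n·σ₀²)/(σ₀²σ²) = 1.3328/(0.3136·0.0784); posterior variance σₙ² = σ₀²σ²/(σ² + n·σ₀²) = 0.3136·0.0784/1.3328 = 0.018447.
Posterior SD = √σₙ² = √(0.3136·0.0784/1.3328) = 0.1358.

0.1358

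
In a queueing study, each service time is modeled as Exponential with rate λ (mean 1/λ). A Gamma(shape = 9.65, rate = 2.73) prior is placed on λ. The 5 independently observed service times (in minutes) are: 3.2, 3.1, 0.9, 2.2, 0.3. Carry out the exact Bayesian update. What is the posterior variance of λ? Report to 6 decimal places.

0.094819

With a Gamma(shape α, rate β) prior on the exponential rate λ, the posterior after n observations with total T = Σxᵢ is Gamma(α+n, β+T).
Sum of observations T = 9.7 minutes; n = 5.
Posterior: Gamma(9.65+5, 2.73+9.7) = Gamma(14.65, 12.43).
Var = α/β² = 0.094819.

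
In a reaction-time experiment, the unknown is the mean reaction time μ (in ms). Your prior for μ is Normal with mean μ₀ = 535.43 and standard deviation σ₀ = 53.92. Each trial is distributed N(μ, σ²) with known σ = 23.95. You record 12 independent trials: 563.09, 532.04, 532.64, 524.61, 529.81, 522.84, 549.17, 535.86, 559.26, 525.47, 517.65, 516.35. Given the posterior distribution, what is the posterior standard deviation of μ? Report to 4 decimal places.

6.8576

For Normal data with known variance σ², a Normal(μ₀, σ₀²) prior on μ is conjugate. Posterior precision = 1/σ₀² + n/σ²; posterior mean is the precision-weighted average of μ₀ and x̄.
σ₀² = 53.92² = 2907.3664, σ² = 23.95² = 573.6025; σ² + n·σ₀² = 573.6025 + 12·2907.3664 = 35461.9993.
Posterior precision = 1/σ₀² + n/σ² = 1/2907.3664 + 12/573.6025 = (σ² + n·σ₀²)/(σ₀²σ²) = 35461.9993/(2907.3664·573.6025); posterior variance σₙ² = σ₀²σ²/(σ² + n·σ₀²) = 2907.3664·573.6025/35461.9993 = 47.027034.
Posterior SD = √σₙ² = √(2907.3664·573.6025/35461.9993) = 6.8576.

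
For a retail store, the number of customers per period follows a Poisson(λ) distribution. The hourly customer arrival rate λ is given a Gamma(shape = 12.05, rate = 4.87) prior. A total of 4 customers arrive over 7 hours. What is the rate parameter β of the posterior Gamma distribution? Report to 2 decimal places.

11.87

With a Gamma(shape α, rate β) prior, the Poisson likelihood is conjugate: the posterior is Gamma(α + ΣXᵢ, β + n).
Posterior: Gamma(α+S, β+n) = Gamma(12.05+4, 4.87+7) = Gamma(16.05, 11.87).
Posterior β = 11.87.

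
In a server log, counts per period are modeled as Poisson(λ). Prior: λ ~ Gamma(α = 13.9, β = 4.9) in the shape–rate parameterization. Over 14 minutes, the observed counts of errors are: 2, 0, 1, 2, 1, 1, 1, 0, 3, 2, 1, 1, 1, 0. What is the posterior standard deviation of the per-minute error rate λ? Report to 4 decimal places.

0.2893

With a Gamma(shape α, rate β) prior, the Poisson likelihood is conjugate: the posterior is Gamma(α + ΣXᵢ, β + n).
Sum of counts S = 16 over n = 14 minutes.
Posterior: Gamma(α+S, β+n) = Gamma(13.9+16, 4.9+14) = Gamma(29.9, 18.9).
SD = √α/β = √29.9/18.9 = 0.2893.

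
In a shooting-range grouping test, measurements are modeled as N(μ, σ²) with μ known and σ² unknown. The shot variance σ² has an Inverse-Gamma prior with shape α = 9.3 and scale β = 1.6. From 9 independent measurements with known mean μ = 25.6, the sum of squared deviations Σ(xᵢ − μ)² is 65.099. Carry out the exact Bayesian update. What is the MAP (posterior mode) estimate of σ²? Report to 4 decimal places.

2.3074

With known mean μ and an Inverse-Gamma(α, β) prior on σ², the Normal likelihood is conjugate: posterior is Inv-Gamma(α + n/2, β + Σ(xᵢ−μ)²/2).
Posterior: Inv-Gamma(9.3 + 9/2, 1.6 + 65.099/2) = Inv-Gamma(13.80, 34.1495).
Mode = β/(α+1) = 34.1495/14.80 = 2.3074.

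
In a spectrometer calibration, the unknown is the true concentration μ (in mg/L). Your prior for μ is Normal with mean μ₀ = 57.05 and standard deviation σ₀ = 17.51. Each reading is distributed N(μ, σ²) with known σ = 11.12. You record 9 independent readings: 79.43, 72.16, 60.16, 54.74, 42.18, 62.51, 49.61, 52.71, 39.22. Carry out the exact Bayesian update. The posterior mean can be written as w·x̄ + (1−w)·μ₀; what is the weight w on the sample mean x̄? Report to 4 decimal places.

For Normal data with known variance σ², a Normal(μ₀, σ₀²) prior on μ is conjugate. Posterior precision = 1/σ₀² + n/σ²; posterior mean is the precision-weighted average of μ₀ and x̄.
σ₀² = 17.51² = 306.6001, σ² = 11.12² = 123.6544. Prior precision 1/σ₀² = 1/306.6001; data precision n/σ² = 9/123.6544.
w = (n/σ²)/(1/σ₀² + n/σ²) = n·σ₀²/(σ² + n·σ₀²) = 9·306.6001/(123.6544 + 9·306.6001) = 2759.4009/2883.0553 = 0.9571.

0.9571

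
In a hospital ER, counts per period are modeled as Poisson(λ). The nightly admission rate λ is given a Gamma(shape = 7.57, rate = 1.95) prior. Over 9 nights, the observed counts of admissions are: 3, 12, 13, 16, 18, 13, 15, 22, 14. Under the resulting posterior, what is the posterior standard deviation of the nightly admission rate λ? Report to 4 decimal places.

1.0555

With a Gamma(shape α, rate β) prior, the Poisson likelihood is conjugate: the posterior is Gamma(α + ΣXᵢ, β + n).
Sum of counts S = 126 over n = 9 nights.
Posterior: Gamma(α+S, β+n) = Gamma(7.57+126, 1.95+9) = Gamma(133.57, 10.95).
SD = √α/β = √133.57/10.95 = 1.0555.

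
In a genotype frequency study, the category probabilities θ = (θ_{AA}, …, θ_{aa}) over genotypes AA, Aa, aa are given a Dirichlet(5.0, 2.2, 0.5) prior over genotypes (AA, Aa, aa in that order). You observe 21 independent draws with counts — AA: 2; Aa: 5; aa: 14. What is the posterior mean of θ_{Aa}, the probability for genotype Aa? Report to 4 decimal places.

0.2509

The Dirichlet prior is conjugate to the Multinomial likelihood: each posterior αⱼ = prior αⱼ + observed count nⱼ.
Posterior concentration: (7.0, 7.2, 14.5), total = 28.7.
E[θ_{Aa}|data] = α_{Aa}/Σα = 7.2/28.7 = 0.2509.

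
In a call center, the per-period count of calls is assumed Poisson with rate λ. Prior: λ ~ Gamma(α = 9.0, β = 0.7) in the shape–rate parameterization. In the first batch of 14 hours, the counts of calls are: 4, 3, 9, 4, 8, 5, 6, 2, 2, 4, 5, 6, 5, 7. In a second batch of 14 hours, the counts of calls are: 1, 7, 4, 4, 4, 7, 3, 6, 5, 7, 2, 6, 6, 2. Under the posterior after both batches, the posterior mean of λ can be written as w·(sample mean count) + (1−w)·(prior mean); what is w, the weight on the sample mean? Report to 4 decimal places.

With a Gamma(shape α, rate β) prior, the Poisson likelihood is conjugate: the posterior is Gamma(α + ΣXᵢ, β + n).
Total number of hours: n = 14 + 14 = 28.
Posterior mean = (α₀+S)/(β₀+n) = [n/(β₀+n)]·(S/n) + [β₀/(β₀+n)]·(α₀/β₀), so only n and β₀ enter the weight.
Weight on data w = n/(β₀+n) = 28/(0.7+28) = 28/28.7 = 0.9756.

0.9756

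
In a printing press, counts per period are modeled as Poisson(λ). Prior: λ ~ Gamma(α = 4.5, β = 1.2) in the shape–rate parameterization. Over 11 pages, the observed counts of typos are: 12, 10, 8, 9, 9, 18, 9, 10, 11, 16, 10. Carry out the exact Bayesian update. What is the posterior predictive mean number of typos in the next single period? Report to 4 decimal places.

10.3689

With a Gamma(shape α, rate β) prior, the Poisson likelihood is conjugate: the posterior is Gamma(α + ΣXᵢ, β + n).
Sum of counts S = 122 over n = 11 pages.
Posterior: Gamma(α+S, β+n) = Gamma(4.5+122, 1.2+11) = Gamma(126.5, 12.2).
The predictive distribution for one future period is NegBinom with mean α/β = 10.3689.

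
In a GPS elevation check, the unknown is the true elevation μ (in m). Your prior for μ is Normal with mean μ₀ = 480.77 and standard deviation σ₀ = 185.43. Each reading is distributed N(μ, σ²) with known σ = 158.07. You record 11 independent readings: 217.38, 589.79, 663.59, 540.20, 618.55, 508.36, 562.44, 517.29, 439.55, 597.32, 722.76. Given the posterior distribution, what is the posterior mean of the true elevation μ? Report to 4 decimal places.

539.5045

For Normal data with known variance σ², a Normal(μ₀, σ₀²) prior on μ is conjugate. Posterior precision = 1/σ₀² + n/σ²; posterior mean is the precision-weighted average of μ₀ and x̄.
Σxᵢ = 217.38 + 589.79 + 663.59 + 540.20 + 618.55 + 508.36 + 562.44 + 517.29 + 439.55 + 597.32 + 722.76 = 5977.23, so n·x̄ = 5977.23.
σ₀² = 185.43² = 34384.2849, σ² = 158.07² = 24986.1249; σ² + n·σ₀² = 24986.1249 + 11·34384.2849 = 403213.2588.
Posterior mean = (μ₀/σ₀² + n·x̄/σ²)/(1/σ₀² + n/σ²) = (σ²·μ₀ + σ₀²·n·x̄)/(σ² + n·σ₀²) = (24986.1249·480.77 + 34384.2849·5977.23)/403213.2588 = 217535358.501/403213.2588 = 539.5045.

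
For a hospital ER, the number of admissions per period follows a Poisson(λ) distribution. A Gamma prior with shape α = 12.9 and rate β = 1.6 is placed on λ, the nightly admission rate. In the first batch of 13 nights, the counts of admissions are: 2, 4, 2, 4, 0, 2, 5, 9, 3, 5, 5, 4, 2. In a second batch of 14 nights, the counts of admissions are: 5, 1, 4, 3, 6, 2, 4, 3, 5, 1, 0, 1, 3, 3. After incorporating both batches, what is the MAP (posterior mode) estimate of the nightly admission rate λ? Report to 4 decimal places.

3.4930

With a Gamma(shape α, rate β) prior, the Poisson likelihood is conjugate: the posterior is Gamma(α + ΣXᵢ, β + n).
Batch 1: sum of counts S = 47 over n = 13 nights.
After batch 1: Gamma(α+S, β+n) = Gamma(12.9+47, 1.6+13) = Gamma(59.9, 14.6).
Batch 2: sum of counts S = 41 over n = 14 nights.
After batch 2: Gamma(α+S, β+n) = Gamma(59.9+41, 14.6+14) = Gamma(100.9, 28.6).
Mode of Gamma(α,β) for α≥1 is (α−1)/β = 99.9/28.6 = 3.4930.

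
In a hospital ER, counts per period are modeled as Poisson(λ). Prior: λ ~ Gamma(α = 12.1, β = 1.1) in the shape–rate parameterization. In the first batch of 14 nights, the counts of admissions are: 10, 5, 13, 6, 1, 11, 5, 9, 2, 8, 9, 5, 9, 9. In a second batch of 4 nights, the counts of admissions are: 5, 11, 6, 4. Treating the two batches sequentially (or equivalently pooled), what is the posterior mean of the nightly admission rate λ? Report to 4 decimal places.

7.3351

With a Gamma(shape α, rate β) prior, the Poisson likelihood is conjugate: the posterior is Gamma(α + ΣXᵢ, β + n).
Batch 1: sum of counts S = 102 over n = 14 nights.
After batch 1: Gamma(α+S, β+n) = Gamma(12.1+102, 1.1+14) = Gamma(114.1, 15.1).
Batch 2: sum of counts S = 26 over n = 4 nights.
After batch 2: Gamma(α+S, β+n) = Gamma(114.1+26, 15.1+4) = Gamma(140.1, 19.1).
Posterior mean = α/β = 140.1/19.1 = 7.3351.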